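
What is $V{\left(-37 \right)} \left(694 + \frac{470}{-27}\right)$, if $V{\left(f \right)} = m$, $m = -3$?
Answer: $- \frac{18268}{9} \approx -2029.8$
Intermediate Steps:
$V{\left(f \right)} = -3$
$V{\left(-37 \right)} \left(694 + \frac{470}{-27}\right) = - 3 \left(694 + \frac{470}{-27}\right) = - 3 \left(694 + 470 \left(- \frac{1}{27}\right)\right) = - 3 \left(694 - \frac{470}{27}\right) = \left(-3\right) \frac{18268}{27} = - \frac{18268}{9}$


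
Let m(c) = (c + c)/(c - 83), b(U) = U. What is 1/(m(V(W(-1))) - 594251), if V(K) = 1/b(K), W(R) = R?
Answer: -42/24958541 ≈ -1.6828e-6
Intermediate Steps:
V(K) = 1/K
m(c) = 2*c/(-83 + c) (m(c) = (2*c)/(-83 + c) = 2*c/(-83 + c))
1/(m(V(W(-1))) - 594251) = 1/(2/(-1*(-83 + 1/(-1))) - 594251) = 1/(2*(-1)/(-83 - 1) - 594251) = 1/(2*(-1)/(-84) - 594251) = 1/(2*(-1)*(-1/84) - 594251) = 1/(1/42 - 594251) = 1/(-24958541/42) = -42/24958541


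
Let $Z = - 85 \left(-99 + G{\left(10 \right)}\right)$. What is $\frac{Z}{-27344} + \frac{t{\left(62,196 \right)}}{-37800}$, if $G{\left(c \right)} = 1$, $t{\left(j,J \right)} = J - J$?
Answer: $- \frac{4165}{13672} \approx -0.30464$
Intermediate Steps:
$t{\left(j,J \right)} = 0$
$Z = 8330$ ($Z = - 85 \left(-99 + 1\right) = \left(-85\right) \left(-98\right) = 8330$)
$\frac{Z}{-27344} + \frac{t{\left(62,196 \right)}}{-37800} = \frac{8330}{-27344} + \frac{0}{-37800} = 8330 \left(- \frac{1}{27344}\right) + 0 \left(- \frac{1}{37800}\right) = - \frac{4165}{13672} + 0 = - \frac{4165}{13672}$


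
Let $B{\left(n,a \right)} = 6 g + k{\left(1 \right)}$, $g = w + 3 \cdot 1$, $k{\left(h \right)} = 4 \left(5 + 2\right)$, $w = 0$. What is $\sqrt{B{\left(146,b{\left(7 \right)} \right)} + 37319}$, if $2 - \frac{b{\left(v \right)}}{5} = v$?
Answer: $\sqrt{37365} \approx 193.3$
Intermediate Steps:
$k{\left(h \right)} = 28$ ($k{\left(h \right)} = 4 \cdot 7 = 28$)
$g = 3$ ($g = 0 + 3 \cdot 1 = 0 + 3 = 3$)
$b{\left(v \right)} = 10 - 5 v$
$B{\left(n,a \right)} = 46$ ($B{\left(n,a \right)} = 6 \cdot 3 + 28 = 18 + 28 = 46$)
$\sqrt{B{\left(146,b{\left(7 \right)} \right)} + 37319} = \sqrt{46 + 37319} = \sqrt{37365}$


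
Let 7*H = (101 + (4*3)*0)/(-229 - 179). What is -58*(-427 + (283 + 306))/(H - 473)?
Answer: 26834976/1350989 ≈ 19.863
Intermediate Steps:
H = -101/2856 (H = ((101 + (4*3)*0)/(-229 - 179))/7 = ((101 + 12*0)/(-408))/7 = ((101 + 0)*(-1/408))/7 = (101*(-1/408))/7 = (⅐)*(-101/408) = -101/2856 ≈ -0.035364)
-58*(-427 + (283 + 306))/(H - 473) = -58*(-427 + (283 + 306))/(-101/2856 - 473) = -58*(-427 + 589)/(-1350989/2856) = -9396*(-2856)/1350989 = -58*(-462672/1350989) = 26834976/1350989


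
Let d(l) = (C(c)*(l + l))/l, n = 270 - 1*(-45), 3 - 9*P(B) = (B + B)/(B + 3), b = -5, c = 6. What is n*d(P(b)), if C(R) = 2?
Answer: 1260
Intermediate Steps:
P(B) = ⅓ - 2*B/(9*(3 + B)) (P(B) = ⅓ - (B + B)/(9*(B + 3)) = ⅓ - 2*B/(9*(3 + B)))
n = 315 (n = 270 + 45 = 315)
d(l) = 4 (d(l) = (2*(l + l))/l = (2*(2*l))/l = (4*l)/l = 4)
n*d(P(b)) = 315*4 = 1260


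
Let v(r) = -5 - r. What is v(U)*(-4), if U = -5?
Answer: 0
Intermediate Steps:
v(U)*(-4) = (-5 - 1*(-5))*(-4) = (-5 + 5)*(-4) = 0*(-4) = 0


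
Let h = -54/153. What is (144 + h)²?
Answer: 5963364/289 ≈ 20634.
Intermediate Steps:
h = -6/17 (h = -54*1/153 = -6/17 ≈ -0.35294)
(144 + h)² = (144 - 6/17)² = (2442/17)² = 5963364/289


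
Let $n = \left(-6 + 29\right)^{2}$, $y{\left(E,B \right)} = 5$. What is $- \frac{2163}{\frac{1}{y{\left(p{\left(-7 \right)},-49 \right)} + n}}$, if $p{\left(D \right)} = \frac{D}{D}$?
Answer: $-1155042$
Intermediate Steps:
$p{\left(D \right)} = 1$
$n = 529$ ($n = 23^{2} = 529$)
$- \frac{2163}{\frac{1}{y{\left(p{\left(-7 \right)},-49 \right)} + n}} = - \frac{2163}{\frac{1}{5 + 529}} = - \frac{2163}{\frac{1}{534}} = - 2163 \frac{1}{\frac{1}{534}} = \left(-2163\right) 534 = -1155042$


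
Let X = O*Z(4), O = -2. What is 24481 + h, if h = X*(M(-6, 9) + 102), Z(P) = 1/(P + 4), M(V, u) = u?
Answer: 97813/4 ≈ 24453.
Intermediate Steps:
Z(P) = 1/(4 + P)
X = -1/4 (X = -2/(4 + 4) = -2/8 = -2*1/8 = -1/4 ≈ -0.25000)
h = -111/4 (h = -(9 + 102)/4 = -1/4*111 = -111/4 ≈ -27.750)
24481 + h = 24481 - 111/4 = 97813/4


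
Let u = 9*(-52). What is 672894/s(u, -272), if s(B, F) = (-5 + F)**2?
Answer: 672894/76729 ≈ 8.7697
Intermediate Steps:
u = -468
672894/s(u, -272) = 672894/((-5 - 272)**2) = 672894/((-277)**2) = 672894/76729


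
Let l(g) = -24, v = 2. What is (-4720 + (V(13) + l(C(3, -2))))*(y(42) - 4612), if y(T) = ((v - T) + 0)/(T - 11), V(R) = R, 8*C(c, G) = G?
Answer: 676589772/31 ≈ 2.1825e+7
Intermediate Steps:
C(c, G) = G/8
y(T) = (2 - T)/(-11 + T) (y(T) = ((2 - T) + 0)/(T - 11) = (2 - T)/(-11 + T))
(-4720 + (V(13) + l(C(3, -2))))*(y(42) - 4612) = (-4720 + (13 - 24))*((2 - 1*42)/(-11 + 42) - 4612) = (-4720 - 11)*((2 - 42)/31 - 4612) = -4731*((1/31)*(-40) - 4612) = -4731*(-40/31 - 4612) = -4731*(-143012/31) = 676589772/31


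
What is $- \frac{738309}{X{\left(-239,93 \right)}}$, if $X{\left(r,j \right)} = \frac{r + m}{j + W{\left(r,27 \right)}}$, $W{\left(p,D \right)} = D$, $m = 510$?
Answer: $- \frac{88597080}{271} \approx -3.2693 \cdot 10^{5}$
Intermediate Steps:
$X{\left(r,j \right)} = \frac{510 + r}{27 + j}$ ($X{\left(r,j \right)} = \frac{r + 510}{j + 27} = \frac{510 + r}{27 + j}$)
$- \frac{738309}{X{\left(-239,93 \right)}} = - \frac{738309}{\frac{1}{27 + 93} \left(510 - 239\right)} = - \frac{738309}{\frac{1}{120} \cdot 271} = - \frac{738309}{\frac{271}{120}} = \left(-738309\right) \frac{120}{271} = - \frac{88597080}{271}$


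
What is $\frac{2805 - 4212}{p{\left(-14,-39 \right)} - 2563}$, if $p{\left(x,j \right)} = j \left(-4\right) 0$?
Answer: $\frac{1407}{2563} \approx 0.54897$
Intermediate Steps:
$p{\left(x,j \right)} = 0$ ($p{\left(x,j \right)} = - 4 j 0 = 0$)
$\frac{2805 - 4212}{p{\left(-14,-39 \right)} - 2563} = \frac{2805 - 4212}{0 - 2563} = - \frac{1407}{-2563} = \left(-1407\right) \left(- \frac{1}{2563}\right) = \frac{1407}{2563}$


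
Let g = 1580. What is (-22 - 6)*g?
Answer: -44240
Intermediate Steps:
(-22 - 6)*g = (-22 - 6)*1580 = -28*1580 = -44240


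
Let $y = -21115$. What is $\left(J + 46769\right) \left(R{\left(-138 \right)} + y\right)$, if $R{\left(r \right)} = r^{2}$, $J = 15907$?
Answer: $-129801996$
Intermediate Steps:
$\left(J + 46769\right) \left(R{\left(-138 \right)} + y\right) = \left(15907 + 46769\right) \left(\left(-138\right)^{2} - 21115\right) = 62676 \left(19044 - 21115\right) = 62676 \left(-2071\right) = -129801996$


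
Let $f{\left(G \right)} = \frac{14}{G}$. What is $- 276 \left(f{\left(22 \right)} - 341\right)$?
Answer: $\frac{1033344}{11} \approx 93940.0$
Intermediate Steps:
$- 276 \left(f{\left(22 \right)} - 341\right) = - 276 \left(\frac{14}{22} - 341\right) = - 276 \left(14 \cdot \frac{1}{22} - 341\right) = - 276 \left(\frac{7}{11} - 341\right) = \left(-276\right) \left(- \frac{3744}{11}\right) = \frac{1033344}{11}$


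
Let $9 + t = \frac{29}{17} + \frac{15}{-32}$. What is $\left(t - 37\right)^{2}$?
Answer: $\frac{592971201}{295936} \approx 2003.7$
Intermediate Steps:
$t = - \frac{4223}{544}$ ($t = -9 + \left(\frac{29}{17} + \frac{15}{-32}\right) = -9 + \left(29 \cdot \frac{1}{17} + 15 \left(- \frac{1}{32}\right)\right) = -9 + \left(\frac{29}{17} - \frac{15}{32}\right) = -9 + \frac{673}{544} = - \frac{4223}{544} \approx -7.7629$)
$\left(t - 37\right)^{2} = \left(- \frac{4223}{544} - 37\right)^{2} = \left(- \frac{24351}{544}\right)^{2} = \frac{592971201}{295936}$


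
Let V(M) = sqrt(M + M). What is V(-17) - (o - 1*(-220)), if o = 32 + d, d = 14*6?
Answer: -336 + I*sqrt(34) ≈ -336.0 + 5.831*I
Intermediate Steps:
d = 84
V(M) = sqrt(2)*sqrt(M) (V(M) = sqrt(2*M) = sqrt(2)*sqrt(M))
o = 116 (o = 32 + 84 = 116)
V(-17) - (o - 1*(-220)) = sqrt(2)*sqrt(-17) - (116 - 1*(-220)) = sqrt(2)*(I*sqrt(17)) - (116 + 220) = I*sqrt(34) - 1*336 = I*sqrt(34) - 336 = -336 + I*sqrt(34)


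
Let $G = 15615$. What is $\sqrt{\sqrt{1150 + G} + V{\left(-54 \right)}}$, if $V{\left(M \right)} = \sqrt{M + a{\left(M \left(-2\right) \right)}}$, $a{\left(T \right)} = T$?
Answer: $\sqrt{\sqrt{16765} + 3 \sqrt{6}} \approx 11.697$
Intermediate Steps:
$V{\left(M \right)} = \sqrt{- M}$ ($V{\left(M \right)} = \sqrt{M + M \left(-2\right)} = \sqrt{M - 2 M} = \sqrt{- M}$)
$\sqrt{\sqrt{1150 + G} + V{\left(-54 \right)}} = \sqrt{\sqrt{1150 + 15615} + \sqrt{\left(-1\right) \left(-54\right)}} = \sqrt{\sqrt{16765} + \sqrt{54}} = \sqrt{\sqrt{16765} + 3 \sqrt{6}}$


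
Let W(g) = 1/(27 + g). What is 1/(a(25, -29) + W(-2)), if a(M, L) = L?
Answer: -25/724 ≈ -0.034530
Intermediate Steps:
1/(a(25, -29) + W(-2)) = 1/(-29 + 1/(27 - 2)) = 1/(-29 + 1/25) = 1/(-724/25) = -25/724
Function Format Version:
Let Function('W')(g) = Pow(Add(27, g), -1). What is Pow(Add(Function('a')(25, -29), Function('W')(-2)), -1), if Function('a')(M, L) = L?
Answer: Rational(-25, 724) ≈ -0.034530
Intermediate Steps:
Pow(Add(Function('a')(25, -29), Function('W')(-2)), -1) = Pow(Add(-29, Pow(Add(27, -2), -1)), -1) = Pow(Add(-29, Pow(25, -1)), -1) = Pow(Add(-29, Rational(1, 25)), -1) = Pow(Rational(-724, 25), -1) = Rational(-25, 724)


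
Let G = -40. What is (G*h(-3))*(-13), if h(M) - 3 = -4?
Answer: -520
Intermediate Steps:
h(M) = -1 (h(M) = 3 - 4 = -1)
(G*h(-3))*(-13) = -40*(-1)*(-13) = 40*(-13) = -520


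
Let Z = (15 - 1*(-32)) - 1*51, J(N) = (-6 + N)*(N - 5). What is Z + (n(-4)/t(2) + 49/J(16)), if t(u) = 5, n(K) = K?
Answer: -479/110 ≈ -4.3545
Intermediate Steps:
J(N) = (-6 + N)*(-5 + N)
Z = -4 (Z = (15 + 32) - 51 = 47 - 51 = -4)
Z + (n(-4)/t(2) + 49/J(16)) = -4 + (-4/5 + 49/(30 + 16² - 11*16)) = -4 + (-4*⅕ + 49/(30 + 256 - 176)) = -4 + (-⅘ + 49/110) = -4 - 39/110 = -479/110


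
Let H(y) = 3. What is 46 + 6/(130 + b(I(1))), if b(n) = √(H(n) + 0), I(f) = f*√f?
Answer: 778042/16897 - 6*√3/16897 ≈ 46.046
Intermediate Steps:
I(f) = f^(3/2)
b(n) = √3 (b(n) = √(3 + 0) = √3)
46 + 6/(130 + b(I(1))) = 46 + 6/(130 + √3)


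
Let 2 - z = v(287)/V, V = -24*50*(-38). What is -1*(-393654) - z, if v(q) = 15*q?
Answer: 1196702367/3040 ≈ 3.9365e+5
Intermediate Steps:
V = 45600 (V = -1200*(-38) = 45600)
z = 5793/3040 (z = 2 - 15*287/45600 = 2 - 4305/45600 = 2 - 1*287/3040 = 2 - 287/3040 = 5793/3040 ≈ 1.9056)
-1*(-393654) - z = -1*(-393654) - 1*5793/3040 = 393654 - 5793/3040 = 1196702367/3040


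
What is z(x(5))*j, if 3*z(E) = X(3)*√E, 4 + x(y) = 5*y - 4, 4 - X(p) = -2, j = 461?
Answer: 922*√17 ≈ 3801.5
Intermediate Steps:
X(p) = 6 (X(p) = 4 - 1*(-2) = 4 + 2 = 6)
x(y) = -8 + 5*y (x(y) = -4 + (5*y - 4) = -4 + (-4 + 5*y) = -8 + 5*y)
z(E) = 2*√E (z(E) = (6*√E)/3 = 2*√E)
z(x(5))*j = (2*√(-8 + 5*5))*461 = (2*√(-8 + 25))*461 = (2*√17)*461 = 922*√17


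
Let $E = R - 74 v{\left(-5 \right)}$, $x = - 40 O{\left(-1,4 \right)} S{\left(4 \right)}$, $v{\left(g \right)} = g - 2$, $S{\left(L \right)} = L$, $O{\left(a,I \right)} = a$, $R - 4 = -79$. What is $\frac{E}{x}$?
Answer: $\frac{443}{160} \approx 2.7687$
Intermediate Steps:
$R = -75$ ($R = 4 - 79 = -75$)
$v{\left(g \right)} = -2 + g$
$x = 160$ ($x = \left(-40\right) \left(-1\right) 4 = 40 \cdot 4 = 160$)
$E = 443$ ($E = -75 - 74 \left(-2 - 5\right) = -75 - -518 = -75 + 518 = 443$)
$\frac{E}{x} = \frac{443}{160}$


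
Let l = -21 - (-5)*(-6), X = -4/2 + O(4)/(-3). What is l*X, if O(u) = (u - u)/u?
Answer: 102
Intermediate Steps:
O(u) = 0 (O(u) = 0/u = 0)
X = -2 (X = -4/2 + 0/(-3) = -4*½ + 0*(-⅓) = -2 + 0 = -2)
l = -51 (l = -21 - 1*30 = -21 - 30 = -51)
l*X = -51*(-2) = 102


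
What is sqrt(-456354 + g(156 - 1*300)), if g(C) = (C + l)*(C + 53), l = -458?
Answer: 2*I*sqrt(100393) ≈ 633.7*I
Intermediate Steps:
g(C) = (-458 + C)*(53 + C) (g(C) = (C - 458)*(C + 53) = (-458 + C)*(53 + C))
sqrt(-456354 + g(156 - 1*300)) = sqrt(-456354 + (-24274 + (156 - 1*300)**2 - 405*(156 - 1*300))) = sqrt(-456354 + (-24274 + (156 - 300)**2 - 405*(156 - 300))) = sqrt(-456354 + (-24274 + (-144)**2 - 405*(-144))) = sqrt(-456354 + (-24274 + 20736 + 58320)) = sqrt(-456354 + 54782) = sqrt(-401572) = 2*I*sqrt(100393)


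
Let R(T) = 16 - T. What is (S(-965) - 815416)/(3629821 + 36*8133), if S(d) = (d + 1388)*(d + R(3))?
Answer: -1218112/3922609 ≈ -0.31054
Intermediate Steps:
S(d) = (13 + d)*(1388 + d) (S(d) = (d + 1388)*(d + (16 - 1*3)) = (1388 + d)*(d + (16 - 3)) = (1388 + d)*(d + 13) = (1388 + d)*(13 + d) = (13 + d)*(1388 + d))
(S(-965) - 815416)/(3629821 + 36*8133) = ((18044 + (-965)**2 + 1401*(-965)) - 815416)/(3629821 + 36*8133) = ((18044 + 931225 - 1351965) - 815416)/(3629821 + 292788) = (-402696 - 815416)/3922609 = -1218112*1/3922609 = -1218112/3922609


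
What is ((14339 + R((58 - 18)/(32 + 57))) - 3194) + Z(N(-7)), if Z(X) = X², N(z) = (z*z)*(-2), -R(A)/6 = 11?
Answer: 20683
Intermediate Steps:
R(A) = -66 (R(A) = -6*11 = -66)
N(z) = -2*z² (N(z) = z²*(-2) = -2*z²)
((14339 + R((58 - 18)/(32 + 57))) - 3194) + Z(N(-7)) = ((14339 - 66) - 3194) + (-2*(-7)²)² = (14273 - 3194) + (-2*49)² = 11079 + (-98)² = 11079 + 9604 = 20683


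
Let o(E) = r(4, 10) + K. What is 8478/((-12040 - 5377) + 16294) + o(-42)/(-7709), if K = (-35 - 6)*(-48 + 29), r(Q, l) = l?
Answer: -66242949/8657207 ≈ -7.6518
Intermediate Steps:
K = 779 (K = -41*(-19) = 779)
o(E) = 789 (o(E) = 10 + 779 = 789)
8478/((-12040 - 5377) + 16294) + o(-42)/(-7709) = 8478/((-12040 - 5377) + 16294) + 789/(-7709) = 8478/(-17417 + 16294) + 789*(-1/7709) = 8478/(-1123) - 789/7709 = 8478*(-1/1123) - 789/7709 = -8478/1123 - 789/7709 = -66242949/8657207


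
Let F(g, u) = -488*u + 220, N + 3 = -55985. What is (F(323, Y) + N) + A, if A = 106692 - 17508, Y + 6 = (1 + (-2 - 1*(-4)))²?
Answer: 31952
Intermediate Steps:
N = -55988 (N = -3 - 55985 = -55988)
Y = 3 (Y = -6 + (1 + (-2 - 1*(-4)))² = -6 + (1 + (-2 + 4))² = -6 + (1 + 2)² = -6 + 3² = -6 + 9 = 3)
F(g, u) = 220 - 488*u
A = 89184
(F(323, Y) + N) + A = ((220 - 488*3) - 55988) + 89184 = ((220 - 1464) - 55988) + 89184 = (-1244 - 55988) + 89184 = -57232 + 89184 = 31952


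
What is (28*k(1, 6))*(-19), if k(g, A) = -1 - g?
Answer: 1064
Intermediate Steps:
(28*k(1, 6))*(-19) = (28*(-1 - 1*1))*(-19) = (28*(-1 - 1))*(-19) = (28*(-2))*(-19) = -56*(-19) = 1064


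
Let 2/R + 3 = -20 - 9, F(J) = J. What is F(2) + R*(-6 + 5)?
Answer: 33/16 ≈ 2.0625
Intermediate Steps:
R = -1/16 (R = 2/(-3 + (-20 - 9)) = 2/(-3 - 29) = 2/(-32) = 2*(-1/32) = -1/16 ≈ -0.062500)
F(2) + R*(-6 + 5) = 2 - (-6 + 5)/16 = 2 - 1/16*(-1) = 2 + 1/16 = 33/16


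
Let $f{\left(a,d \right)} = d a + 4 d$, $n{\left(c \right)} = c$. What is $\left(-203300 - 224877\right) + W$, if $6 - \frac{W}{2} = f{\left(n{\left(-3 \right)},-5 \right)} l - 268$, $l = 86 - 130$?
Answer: $-428069$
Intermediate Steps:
$f{\left(a,d \right)} = 4 d + a d$ ($f{\left(a,d \right)} = a d + 4 d = 4 d + a d$)
$l = -44$
$W = 108$ ($W = 12 - 2 \left(- 5 \left(4 - 3\right) \left(-44\right) - 268\right) = 12 - 2 \left(\left(-5\right) 1 \left(-44\right) - 268\right) = 12 - 2 \left(\left(-5\right) \left(-44\right) - 268\right) = 12 - 2 \left(220 - 268\right) = 12 - -96 = 12 + 96 = 108$)
$\left(-203300 - 224877\right) + W = \left(-203300 - 224877\right) + 108 = -428177 + 108 = -428069$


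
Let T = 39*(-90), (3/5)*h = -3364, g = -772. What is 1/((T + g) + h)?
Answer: -3/29666 ≈ -0.00010113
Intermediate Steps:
h = -16820/3 (h = (5/3)*(-3364) = -16820/3 ≈ -5606.7)
T = -3510
1/((T + g) + h) = 1/((-3510 - 772) - 16820/3) = 1/(-4282 - 16820/3) = 1/(-29666/3) = -3/29666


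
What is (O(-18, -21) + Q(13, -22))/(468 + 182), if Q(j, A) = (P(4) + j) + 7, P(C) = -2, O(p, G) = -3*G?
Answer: 81/650 ≈ 0.12462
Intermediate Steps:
Q(j, A) = 5 + j (Q(j, A) = (-2 + j) + 7 = 5 + j)
(O(-18, -21) + Q(13, -22))/(468 + 182) = (-3*(-21) + (5 + 13))/(468 + 182) = (63 + 18)/650 = 81*(1/650) = 81/650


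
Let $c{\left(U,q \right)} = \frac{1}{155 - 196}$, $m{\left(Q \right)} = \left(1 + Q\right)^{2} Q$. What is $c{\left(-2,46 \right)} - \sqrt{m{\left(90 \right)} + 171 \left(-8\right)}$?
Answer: $- \frac{1}{41} - 3 \sqrt{82658} \approx -862.53$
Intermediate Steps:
$m{\left(Q \right)} = Q \left(1 + Q\right)^{2}$
$c{\left(U,q \right)} = - \frac{1}{41}$ ($c{\left(U,q \right)} = \frac{1}{-41} = - \frac{1}{41}$)
$c{\left(-2,46 \right)} - \sqrt{m{\left(90 \right)} + 171 \left(-8\right)} = - \frac{1}{41} - \sqrt{90 \left(1 + 90\right)^{2} + 171 \left(-8\right)} = - \frac{1}{41} - \sqrt{90 \cdot 91^{2} - 1368} = - \frac{1}{41} - \sqrt{90 \cdot 8281 - 1368} = - \frac{1}{41} - \sqrt{745290 - 1368} = - \frac{1}{41} - \sqrt{743922} = - \frac{1}{41} - 3 \sqrt{82658}$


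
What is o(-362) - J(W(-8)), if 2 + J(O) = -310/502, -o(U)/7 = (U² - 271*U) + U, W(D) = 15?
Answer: -401972831/251 ≈ -1.6015e+6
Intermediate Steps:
o(U) = -7*U² + 1890*U (o(U) = -7*((U² - 271*U) + U) = -7*(U² - 270*U) = -7*U² + 1890*U)
J(O) = -657/251 (J(O) = -2 - 310/502 = -2 - 310*1/502 = -2 - 155/251 = -657/251)
o(-362) - J(W(-8)) = 7*(-362)*(270 - 1*(-362)) - 1*(-657/251) = 7*(-362)*(270 + 362) + 657/251 = 7*(-362)*632 + 657/251 = -1601488 + 657/251 = -401972831/251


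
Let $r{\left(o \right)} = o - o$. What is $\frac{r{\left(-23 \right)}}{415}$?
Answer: $0$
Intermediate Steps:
$r{\left(o \right)} = 0$
$\frac{r{\left(-23 \right)}}{415} = \frac{0}{415} = 0 \cdot \frac{1}{415} = 0$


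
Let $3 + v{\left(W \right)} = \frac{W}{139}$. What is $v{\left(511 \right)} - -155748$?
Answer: $\frac{21649066}{139} \approx 1.5575 \cdot 10^{5}$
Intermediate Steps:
$v{\left(W \right)} = -3 + \frac{W}{139}$
$v{\left(511 \right)} - -155748 = \left(-3 + \frac{1}{139} \cdot 511\right) - -155748 = \left(-3 + \frac{511}{139}\right) + 155748 = \frac{94}{139} + 155748 = \frac{21649066}{139}$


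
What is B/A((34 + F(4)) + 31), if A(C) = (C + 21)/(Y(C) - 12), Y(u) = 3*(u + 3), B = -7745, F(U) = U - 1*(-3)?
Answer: -549895/31 ≈ -17739.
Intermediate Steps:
F(U) = 3 + U (F(U) = U + 3 = 3 + U)
Y(u) = 9 + 3*u (Y(u) = 3*(3 + u) = 9 + 3*u)
A(C) = (21 + C)/(-3 + 3*C) (A(C) = (C + 21)/((9 + 3*C) - 12) = (21 + C)/(-3 + 3*C))
B/A((34 + F(4)) + 31) = -7745*3*(-1 + ((34 + (3 + 4)) + 31))/(21 + ((34 + (3 + 4)) + 31)) = -7745*3*(-1 + ((34 + 7) + 31))/(21 + ((34 + 7) + 31)) = -7745*3*(-1 + (41 + 31))/(21 + (41 + 31)) = -7745*3*(-1 + 72)/(21 + 72) = -7745/((⅓)*93/71) = -7745/((⅓)*(1/71)*93) = -7745/31/71 = -7745*71/31 = -549895/31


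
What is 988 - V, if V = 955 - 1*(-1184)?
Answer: -1151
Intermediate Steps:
V = 2139 (V = 955 + 1184 = 2139)
988 - V = 988 - 1*2139 = 988 - 2139 = -1151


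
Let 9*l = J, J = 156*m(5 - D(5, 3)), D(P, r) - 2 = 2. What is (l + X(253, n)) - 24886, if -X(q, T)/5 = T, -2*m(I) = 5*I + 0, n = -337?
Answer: -69733/3 ≈ -23244.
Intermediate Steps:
D(P, r) = 4 (D(P, r) = 2 + 2 = 4)
m(I) = -5*I/2 (m(I) = -(5*I + 0)/2 = -5*I/2)
X(q, T) = -5*T
J = -390 (J = 156*(-5*(5 - 1*4)/2) = 156*(-5*(5 - 4)/2) = 156*(-5/2*1) = 156*(-5/2) = -390)
l = -130/3 (l = (1/9)*(-390) = -130/3 ≈ -43.333)
(l + X(253, n)) - 24886 = (-130/3 - 5*(-337)) - 24886 = (-130/3 + 1685) - 24886 = 4925/3 - 24886 = -69733/3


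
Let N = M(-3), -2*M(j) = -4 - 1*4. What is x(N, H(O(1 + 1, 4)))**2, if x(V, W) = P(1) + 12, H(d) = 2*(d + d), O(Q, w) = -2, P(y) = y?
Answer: 169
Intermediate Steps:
M(j) = 4 (M(j) = -(-4 - 1*4)/2 = -(-4 - 4)/2 = -1/2*(-8) = 4)
H(d) = 4*d (H(d) = 2*(2*d) = 4*d)
N = 4
x(V, W) = 13 (x(V, W) = 1 + 12 = 13)
x(N, H(O(1 + 1, 4)))**2 = 13**2 = 169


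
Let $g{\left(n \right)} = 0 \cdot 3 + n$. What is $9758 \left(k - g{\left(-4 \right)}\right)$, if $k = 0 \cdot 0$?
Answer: $39032$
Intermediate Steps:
$k = 0$
$g{\left(n \right)} = n$ ($g{\left(n \right)} = 0 + n = n$)
$9758 \left(k - g{\left(-4 \right)}\right) = 9758 \left(0 - -4\right) = 9758 \left(0 + 4\right) = 9758 \cdot 4 = 39032$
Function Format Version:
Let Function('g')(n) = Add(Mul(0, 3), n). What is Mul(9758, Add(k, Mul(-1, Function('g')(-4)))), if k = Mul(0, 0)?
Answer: 39032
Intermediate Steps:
k = 0
Function('g')(n) = n (Function('g')(n) = Add(0, n) = n)
Mul(9758, Add(k, Mul(-1, Function('g')(-4)))) = Mul(9758, Add(0, Mul(-1, -4))) = Mul(9758, Add(0, 4)) = Mul(9758, 4) = 39032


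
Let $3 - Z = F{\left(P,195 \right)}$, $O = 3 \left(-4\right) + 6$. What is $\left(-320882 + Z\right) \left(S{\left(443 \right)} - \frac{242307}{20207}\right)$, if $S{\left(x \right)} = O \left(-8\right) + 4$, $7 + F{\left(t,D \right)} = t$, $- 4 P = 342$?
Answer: $- \frac{518684182861}{40414} \approx -1.2834 \cdot 10^{7}$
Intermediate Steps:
$O = -6$ ($O = -12 + 6 = -6$)
$P = - \frac{171}{2}$ ($P = \left(- \frac{1}{4}\right) 342 = - \frac{171}{2} \approx -85.5$)
$F{\left(t,D \right)} = -7 + t$
$S{\left(x \right)} = 52$ ($S{\left(x \right)} = \left(-6\right) \left(-8\right) + 4 = 48 + 4 = 52$)
$Z = \frac{191}{2}$ ($Z = 3 - \left(-7 - \frac{171}{2}\right) = 3 - - \frac{185}{2} = 3 + \frac{185}{2} = \frac{191}{2} \approx 95.5$)
$\left(-320882 + Z\right) \left(S{\left(443 \right)} - \frac{242307}{20207}\right) = \left(-320882 + \frac{191}{2}\right) \left(52 - \frac{242307}{20207}\right) = - \frac{641573 \left(52 - \frac{242307}{20207}\right)}{2} = \left(- \frac{641573}{2}\right) \frac{808457}{20207} = - \frac{518684182861}{40414}$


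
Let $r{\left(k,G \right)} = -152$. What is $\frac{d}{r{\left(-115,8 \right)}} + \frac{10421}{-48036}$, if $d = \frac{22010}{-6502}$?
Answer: $- \frac{1155230453}{5934271368} \approx -0.19467$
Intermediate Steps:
$d = - \frac{11005}{3251}$ ($d = 22010 \left(- \frac{1}{6502}\right) = - \frac{11005}{3251} \approx -3.3851$)
$\frac{d}{r{\left(-115,8 \right)}} + \frac{10421}{-48036} = - \frac{11005}{3251 \left(-152\right)} + \frac{10421}{-48036} = \left(- \frac{11005}{3251}\right) \left(- \frac{1}{152}\right) + 10421 \left(- \frac{1}{48036}\right) = \frac{11005}{494152} - \frac{10421}{48036} = - \frac{1155230453}{5934271368}$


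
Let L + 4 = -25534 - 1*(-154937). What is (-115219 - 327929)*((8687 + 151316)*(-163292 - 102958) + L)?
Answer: 18878401421556948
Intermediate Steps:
L = 129399 (L = -4 + (-25534 - 1*(-154937)) = -4 + (-25534 + 154937) = -4 + 129403 = 129399)
(-115219 - 327929)*((8687 + 151316)*(-163292 - 102958) + L) = (-115219 - 327929)*((8687 + 151316)*(-163292 - 102958) + 129399) = -443148*(160003*(-266250) + 129399) = -443148*(-42600798750 + 129399) = -443148*(-42600669351) = 18878401421556948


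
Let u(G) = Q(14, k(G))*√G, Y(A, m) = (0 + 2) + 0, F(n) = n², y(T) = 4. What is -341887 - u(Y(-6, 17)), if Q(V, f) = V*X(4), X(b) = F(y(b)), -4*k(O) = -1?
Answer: -341887 - 224*√2 ≈ -3.4220e+5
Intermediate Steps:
k(O) = ¼ (k(O) = -¼*(-1) = ¼)
X(b) = 16 (X(b) = 4² = 16)
Y(A, m) = 2 (Y(A, m) = 2 + 0 = 2)
Q(V, f) = 16*V (Q(V, f) = V*16 = 16*V)
u(G) = 224*√G (u(G) = (16*14)*√G = 224*√G)
-341887 - u(Y(-6, 17)) = -341887 - 224*√2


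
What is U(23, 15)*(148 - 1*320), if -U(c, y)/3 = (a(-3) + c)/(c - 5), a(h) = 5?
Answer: 2408/3 ≈ 802.67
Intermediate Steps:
U(c, y) = -3*(5 + c)/(-5 + c) (U(c, y) = -3*(5 + c)/(c - 5) = -3*(5 + c)/(-5 + c))
U(23, 15)*(148 - 1*320) = (3*(-5 - 1*23)/(-5 + 23))*(148 - 1*320) = (3*(-5 - 23)/18)*(148 - 320) = (3*(1/18)*(-28))*(-172) = -14/3*(-172) = 2408/3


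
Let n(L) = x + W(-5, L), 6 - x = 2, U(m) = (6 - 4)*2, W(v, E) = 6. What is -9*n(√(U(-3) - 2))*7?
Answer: -630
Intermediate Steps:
U(m) = 4 (U(m) = 2*2 = 4)
x = 4 (x = 6 - 1*2 = 6 - 2 = 4)
n(L) = 10 (n(L) = 4 + 6 = 10)
-9*n(√(U(-3) - 2))*7 = -9*10*7 = -90*7 = -630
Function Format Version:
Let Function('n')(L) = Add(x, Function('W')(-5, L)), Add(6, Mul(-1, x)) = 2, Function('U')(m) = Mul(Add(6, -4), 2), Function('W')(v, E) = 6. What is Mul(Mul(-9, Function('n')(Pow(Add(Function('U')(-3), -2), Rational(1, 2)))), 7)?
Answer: -630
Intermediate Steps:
Function('U')(m) = 4 (Function('U')(m) = Mul(2, 2) = 4)
x = 4 (x = Add(6, Mul(-1, 2)) = Add(6, -2) = 4)
Function('n')(L) = 10 (Function('n')(L) = Add(4, 6) = 10)
Mul(Mul(-9, Function('n')(Pow(Add(Function('U')(-3), -2), Rational(1, 2)))), 7) = Mul(Mul(-9, 10), 7) = Mul(-90, 7) = -630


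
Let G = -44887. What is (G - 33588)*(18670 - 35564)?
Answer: 1325756650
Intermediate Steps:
(G - 33588)*(18670 - 35564) = (-44887 - 33588)*(18670 - 35564) = -78475*(-16894) = 1325756650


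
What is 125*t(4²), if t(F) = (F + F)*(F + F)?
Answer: 128000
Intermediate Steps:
t(F) = 4*F² (t(F) = (2*F)*(2*F) = 4*F²)
125*t(4²) = 125*(4*(4²)²) = 125*(4*16²) = 125*(4*256) = 125*1024 = 128000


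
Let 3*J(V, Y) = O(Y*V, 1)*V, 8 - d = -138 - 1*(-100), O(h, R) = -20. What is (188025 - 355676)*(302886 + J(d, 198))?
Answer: -152183183438/3 ≈ -5.0728e+10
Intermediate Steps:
d = 46 (d = 8 - (-138 - 1*(-100)) = 8 - (-138 + 100) = 8 - 1*(-38) = 8 + 38 = 46)
J(V, Y) = -20*V/3 (J(V, Y) = (-20*V)/3 = -20*V/3)
(188025 - 355676)*(302886 + J(d, 198)) = (188025 - 355676)*(302886 - 20/3*46) = -167651*(302886 - 920/3) = -167651*907738/3 = -152183183438/3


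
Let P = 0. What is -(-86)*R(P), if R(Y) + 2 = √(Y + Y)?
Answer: -172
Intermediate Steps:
R(Y) = -2 + √2*√Y (R(Y) = -2 + √(Y + Y) = -2 + √(2*Y) = -2 + √2*√Y)
-(-86)*R(P) = -(-86)*(-2 + √2*√0) = -(-86)*(-2 + √2*0) = -(-86)*(-2 + 0) = -(-86)*(-2) = -1*172 = -172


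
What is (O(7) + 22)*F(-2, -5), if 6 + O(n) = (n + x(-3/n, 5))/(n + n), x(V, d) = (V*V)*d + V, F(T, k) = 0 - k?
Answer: 56715/686 ≈ 82.675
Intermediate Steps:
F(T, k) = -k
x(V, d) = V + d*V² (x(V, d) = V²*d + V = d*V² + V = V + d*V²)
O(n) = -6 + (n - 3*(1 - 15/n)/n)/(2*n) (O(n) = -6 + (n + (-3/n)*(1 - 3/n*5))/(n + n) = -6 + (n + (-3/n)*(1 - 15/n))/((2*n)) = -6 + (n - 3*(1 - 15/n)/n)*(1/(2*n)) = -6 + (n - 3*(1 - 15/n)/n)/(2*n))
(O(7) + 22)*F(-2, -5) = ((½)*(45 - 11*7³ - 3*7)/7³ + 22)*(-1*(-5)) = ((½)*(1/343)*(45 - 11*343 - 21) + 22)*5 = ((½)*(1/343)*(45 - 3773 - 21) + 22)*5 = ((½)*(1/343)*(-3749) + 22)*5 = (-3749/686 + 22)*5 = (11343/686)*5 = 56715/686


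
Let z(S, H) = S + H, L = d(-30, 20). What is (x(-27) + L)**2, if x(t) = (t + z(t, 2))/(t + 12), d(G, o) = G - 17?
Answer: 426409/225 ≈ 1895.2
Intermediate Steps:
d(G, o) = -17 + G
L = -47 (L = -17 - 30 = -47)
z(S, H) = H + S
x(t) = (2 + 2*t)/(12 + t) (x(t) = (t + (2 + t))/(t + 12) = (2 + 2*t)/(12 + t))
(x(-27) + L)**2 = (2*(1 - 27)/(12 - 27) - 47)**2 = (2*(-26)/(-15) - 47)**2 = (2*(-1/15)*(-26) - 47)**2 = (52/15 - 47)**2 = (-653/15)**2 = 426409/225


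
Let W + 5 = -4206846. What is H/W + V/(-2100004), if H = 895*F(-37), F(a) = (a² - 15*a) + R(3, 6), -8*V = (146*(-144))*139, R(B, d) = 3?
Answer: -1289633103538/2208600981851 ≈ -0.58391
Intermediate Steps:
W = -4206851 (W = -5 - 4206846 = -4206851)
V = 365292 (V = -146*(-144)*139/8 = -(-2628)*139 = -⅛*(-2922336) = 365292)
F(a) = 3 + a² - 15*a (F(a) = (a² - 15*a) + 3 = 3 + a² - 15*a)
H = 1724665 (H = 895*(3 + (-37)² - 15*(-37)) = 895*(3 + 1369 + 555) = 895*1927 = 1724665)
H/W + V/(-2100004) = 1724665/(-4206851) + 365292/(-2100004) = 1724665*(-1/4206851) + 365292*(-1/2100004) = -1724665/4206851 - 91323/525001 = -1289633103538/2208600981851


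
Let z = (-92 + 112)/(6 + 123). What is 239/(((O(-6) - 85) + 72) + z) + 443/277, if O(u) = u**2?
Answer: 9863428/827399 ≈ 11.921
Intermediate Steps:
z = 20/129 ≈ 0.15504
239/(((O(-6) - 85) + 72) + z) + 443/277 = 239/((((-6)**2 - 85) + 72) + 20/129) + 443/277 = 239/(((36 - 85) + 72) + 20/129) + 443*(1/277) = 239/((-49 + 72) + 20/129) + 443/277 = 239/(23 + 20/129) + 443/277 = 239/(2987/129) + 443/277 = 239*(129/2987) + 443/277 = 30831/2987 + 443/277 = 9863428/827399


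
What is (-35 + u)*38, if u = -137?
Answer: -6536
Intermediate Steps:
(-35 + u)*38 = (-35 - 137)*38 = -172*38 = -6536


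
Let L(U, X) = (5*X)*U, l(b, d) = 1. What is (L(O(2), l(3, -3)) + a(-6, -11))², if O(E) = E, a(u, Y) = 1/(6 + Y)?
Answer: 2401/25 ≈ 96.040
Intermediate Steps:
L(U, X) = 5*U*X
(L(O(2), l(3, -3)) + a(-6, -11))² = (5*2*1 + 1/(6 - 11))² = (10 + 1/(-5))² = (10 - ⅕)² = (49/5)² = 2401/25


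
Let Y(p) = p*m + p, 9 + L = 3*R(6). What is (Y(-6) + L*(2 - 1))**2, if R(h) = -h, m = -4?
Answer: 81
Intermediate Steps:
L = -27 (L = -9 + 3*(-1*6) = -9 + 3*(-6) = -9 - 18 = -27)
Y(p) = -3*p (Y(p) = p*(-4) + p = -4*p + p = -3*p)
(Y(-6) + L*(2 - 1))**2 = (-3*(-6) - 27*(2 - 1))**2 = (18 - 27*1)**2 = (18 - 27)**2 = (-9)**2 = 81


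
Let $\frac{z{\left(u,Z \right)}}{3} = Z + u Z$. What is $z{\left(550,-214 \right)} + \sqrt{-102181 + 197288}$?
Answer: $-353742 + \sqrt{95107} \approx -3.5343 \cdot 10^{5}$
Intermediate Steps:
$z{\left(u,Z \right)} = 3 Z + 3 Z u$ ($z{\left(u,Z \right)} = 3 \left(Z + u Z\right) = 3 \left(Z + Z u\right) = 3 Z + 3 Z u$)
$z{\left(550,-214 \right)} + \sqrt{-102181 + 197288} = 3 \left(-214\right) \left(1 + 550\right) + \sqrt{-102181 + 197288} = 3 \left(-214\right) 551 + \sqrt{95107} = -353742 + \sqrt{95107}$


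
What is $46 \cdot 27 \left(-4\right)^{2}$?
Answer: $19872$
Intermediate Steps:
$46 \cdot 27 \left(-4\right)^{2} = 1242 \cdot 16 = 19872$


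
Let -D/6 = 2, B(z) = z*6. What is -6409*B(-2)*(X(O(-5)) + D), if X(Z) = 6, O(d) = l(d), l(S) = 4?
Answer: -461448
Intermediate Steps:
B(z) = 6*z
D = -12 (D = -6*2 = -12)
O(d) = 4
-6409*B(-2)*(X(O(-5)) + D) = -6409*6*(-2)*(6 - 12) = -(-76908)*(-6) = -6409*72 = -461448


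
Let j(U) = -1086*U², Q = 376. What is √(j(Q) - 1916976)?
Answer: 36*I*√119947 ≈ 12468.0*I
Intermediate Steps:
√(j(Q) - 1916976) = √(-1086*376² - 1916976) = √(-1086*141376 - 1916976) = √(-153534336 - 1916976) = √(-155451312) = 36*I*√119947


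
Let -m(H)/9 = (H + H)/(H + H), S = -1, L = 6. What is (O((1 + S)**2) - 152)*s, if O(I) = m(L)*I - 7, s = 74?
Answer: -11766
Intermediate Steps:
m(H) = -9 (m(H) = -9*(H + H)/(H + H) = -9*2*H/(2*H) = -9*2*H*1/(2*H) = -9*1 = -9)
O(I) = -7 - 9*I (O(I) = -9*I - 7 = -7 - 9*I)
(O((1 + S)**2) - 152)*s = ((-7 - 9*(1 - 1)**2) - 152)*74 = ((-7 - 9*0**2) - 152)*74 = ((-7 - 9*0) - 152)*74 = ((-7 + 0) - 152)*74 = (-7 - 152)*74 = -159*74 = -11766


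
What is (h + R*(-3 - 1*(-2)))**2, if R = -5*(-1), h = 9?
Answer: 16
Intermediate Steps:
R = 5
(h + R*(-3 - 1*(-2)))**2 = (9 + 5*(-3 - 1*(-2)))**2 = (9 + 5*(-3 + 2))**2 = (9 + 5*(-1))**2 = (9 - 5)**2 = 4**2 = 16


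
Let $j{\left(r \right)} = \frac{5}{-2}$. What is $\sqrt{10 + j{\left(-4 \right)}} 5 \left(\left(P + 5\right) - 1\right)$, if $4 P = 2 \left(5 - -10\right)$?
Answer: $\frac{115 \sqrt{30}}{4} \approx 157.47$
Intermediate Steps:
$j{\left(r \right)} = - \frac{5}{2}$ ($j{\left(r \right)} = 5 \left(- \frac{1}{2}\right) = - \frac{5}{2}$)
$P = \frac{15}{2}$ ($P = \frac{2 \left(5 - -10\right)}{4} = \frac{2 \left(5 + 10\right)}{4} = \frac{2 \cdot 15}{4} = \frac{1}{4} \cdot 30 = \frac{15}{2} \approx 7.5$)
$\sqrt{10 + j{\left(-4 \right)}} 5 \left(\left(P + 5\right) - 1\right) = \sqrt{10 - \frac{5}{2}} \cdot 5 \left(\left(\frac{15}{2} + 5\right) - 1\right) = \sqrt{\frac{15}{2}} \cdot 5 \left(\frac{25}{2} - 1\right) = \frac{\sqrt{30}}{2} \cdot 5 \cdot \frac{23}{2} = \frac{5 \sqrt{30}}{2} \cdot \frac{23}{2} = \frac{115 \sqrt{30}}{4}$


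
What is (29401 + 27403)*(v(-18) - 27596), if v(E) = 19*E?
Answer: -1586990152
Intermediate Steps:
(29401 + 27403)*(v(-18) - 27596) = (29401 + 27403)*(19*(-18) - 27596) = 56804*(-342 - 27596) = 56804*(-27938) = -1586990152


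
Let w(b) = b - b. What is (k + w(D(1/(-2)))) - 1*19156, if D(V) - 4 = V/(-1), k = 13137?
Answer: -6019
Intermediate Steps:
D(V) = 4 - V (D(V) = 4 + V/(-1) = 4 + V*(-1) = 4 - V)
w(b) = 0
(k + w(D(1/(-2)))) - 1*19156 = (13137 + 0) - 1*19156 = 13137 - 19156 = -6019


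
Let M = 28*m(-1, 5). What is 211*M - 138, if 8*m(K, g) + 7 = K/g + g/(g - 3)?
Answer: -72179/20 ≈ -3608.9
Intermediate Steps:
m(K, g) = -7/8 + K/(8*g) + g/(8*(-3 + g)) (m(K, g) = -7/8 + (K/g + g/(g - 3))/8 = -7/8 + (K/g + g/(-3 + g))/8 = -7/8 + (K/(8*g) + g/(8*(-3 + g))) = -7/8 + K/(8*g) + g/(8*(-3 + g)))
M = -329/20 (M = 28*((⅛)*(-6*5² - 3*(-1) + 21*5 - 1*5)/(5*(-3 + 5))) = 28*((⅛)*(⅕)*(-6*25 + 3 + 105 - 5)/2) = 28*((⅛)*(⅕)*(½)*(-150 + 3 + 105 - 5)) = 28*((⅛)*(⅕)*(½)*(-47)) = 28*(-47/80) = -329/20 ≈ -16.450)
211*M - 138 = 211*(-329/20) - 138 = -69419/20 - 138 = -72179/20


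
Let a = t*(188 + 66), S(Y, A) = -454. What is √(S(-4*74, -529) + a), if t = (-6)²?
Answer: √8690 ≈ 93.220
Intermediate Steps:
t = 36
a = 9144 (a = 36*(188 + 66) = 36*254 = 9144)
√(S(-4*74, -529) + a) = √(-454 + 9144) = √8690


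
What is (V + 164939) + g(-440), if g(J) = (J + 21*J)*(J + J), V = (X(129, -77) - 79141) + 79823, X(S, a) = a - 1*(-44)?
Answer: 8683988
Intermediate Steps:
X(S, a) = 44 + a (X(S, a) = a + 44 = 44 + a)
V = 649 (V = ((44 - 77) - 79141) + 79823 = (-33 - 79141) + 79823 = -79174 + 79823 = 649)
g(J) = 44*J² (g(J) = (22*J)*(2*J) = 44*J²)
(V + 164939) + g(-440) = (649 + 164939) + 44*(-440)² = 165588 + 44*193600 = 165588 + 8518400 = 8683988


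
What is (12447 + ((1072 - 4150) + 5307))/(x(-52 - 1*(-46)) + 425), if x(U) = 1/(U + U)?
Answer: 176112/5099 ≈ 34.539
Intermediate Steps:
x(U) = 1/(2*U)
(12447 + ((1072 - 4150) + 5307))/(x(-52 - 1*(-46)) + 425) = (12447 + ((1072 - 4150) + 5307))/(1/(2*(-52 - 1*(-46))) + 425) = (12447 + (-3078 + 5307))/(1/(2*(-52 + 46)) + 425) = (12447 + 2229)/((1/2)/(-6) + 425) = 14676/((1/2)*(-1/6) + 425) = 14676/(-1/12 + 425) = 14676/(5099/12) = 14676*(12/5099) = 176112/5099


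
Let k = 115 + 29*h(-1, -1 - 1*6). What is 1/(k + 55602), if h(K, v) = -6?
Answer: 1/55543 ≈ 1.8004e-5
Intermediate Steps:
k = -59 (k = 115 + 29*(-6) = 115 - 174 = -59)
1/(k + 55602) = 1/(-59 + 55602) = 1/55543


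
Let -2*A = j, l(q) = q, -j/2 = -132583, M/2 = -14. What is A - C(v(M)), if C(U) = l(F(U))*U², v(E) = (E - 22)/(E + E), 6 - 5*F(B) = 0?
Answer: -51972911/392 ≈ -1.3258e+5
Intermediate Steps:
M = -28 (M = 2*(-14) = -28)
F(B) = 6/5 (F(B) = 6/5 - ⅕*0 = 6/5 + 0 = 6/5)
j = 265166 (j = -2*(-132583) = 265166)
v(E) = (-22 + E)/(2*E) (v(E) = (-22 + E)/((2*E)) = (-22 + E)*(1/(2*E)) = (-22 + E)/(2*E))
C(U) = 6*U²/5
A = -132583 (A = -½*265166 = -132583)
A - C(v(M)) = -132583 - 6*((½)*(-22 - 28)/(-28))²/5 = -132583 - 6*((½)*(-1/28)*(-50))²/5 = -132583 - 6*(25/28)²/5 = -132583 - 6*625/(5*784) = -132583 - 1*375/392 = -132583 - 375/392 = -51972911/392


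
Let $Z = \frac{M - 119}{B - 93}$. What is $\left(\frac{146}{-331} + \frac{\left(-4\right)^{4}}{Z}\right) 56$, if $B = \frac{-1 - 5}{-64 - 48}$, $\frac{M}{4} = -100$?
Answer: $\frac{145602512}{57263} \approx 2542.7$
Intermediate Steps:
$M = -400$ ($M = 4 \left(-100\right) = -400$)
$B = \frac{3}{56}$ ($B = - \frac{6}{-112} = \left(-6\right) \left(- \frac{1}{112}\right) = \frac{3}{56} \approx 0.053571$)
$Z = \frac{9688}{1735}$ ($Z = \frac{-400 - 119}{\frac{3}{56} - 93} = - \frac{519}{- \frac{5205}{56}} = \left(-519\right) \left(- \frac{56}{5205}\right) = \frac{9688}{1735} \approx 5.5839$)
$\left(\frac{146}{-331} + \frac{\left(-4\right)^{4}}{Z}\right) 56 = \left(\frac{146}{-331} + \frac{\left(-4\right)^{4}}{\frac{9688}{1735}}\right) 56 = \left(146 \left(- \frac{1}{331}\right) + 256 \cdot \frac{1735}{9688}\right) 56 = \left(- \frac{146}{331} + \frac{55520}{1211}\right) 56 = \frac{18200314}{400841} \cdot 56 = \frac{145602512}{57263}$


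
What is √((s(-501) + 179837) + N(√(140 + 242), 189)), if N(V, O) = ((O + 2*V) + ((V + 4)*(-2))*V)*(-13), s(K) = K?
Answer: √(186811 + 78*√382) ≈ 433.98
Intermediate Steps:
N(V, O) = -26*V - 13*O - 13*V*(-8 - 2*V) (N(V, O) = ((O + 2*V) + ((4 + V)*(-2))*V)*(-13) = ((O + 2*V) + (-8 - 2*V)*V)*(-13) = ((O + 2*V) + V*(-8 - 2*V))*(-13) = (O + 2*V + V*(-8 - 2*V))*(-13) = -26*V - 13*O - 13*V*(-8 - 2*V))
√((s(-501) + 179837) + N(√(140 + 242), 189)) = √((-501 + 179837) + (-13*189 + 26*(√(140 + 242))² + 78*√(140 + 242))) = √(179336 + (-2457 + 26*(√382)² + 78*√382)) = √(179336 + (-2457 + 26*382 + 78*√382)) = √(179336 + (-2457 + 9932 + 78*√382)) = √(179336 + (7475 + 78*√382)) = √(186811 + 78*√382)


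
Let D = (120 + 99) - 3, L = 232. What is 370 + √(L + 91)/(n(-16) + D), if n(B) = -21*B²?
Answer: 370 - √323/5160 ≈ 370.00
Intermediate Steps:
D = 216 (D = 219 - 3 = 216)
370 + √(L + 91)/(n(-16) + D) = 370 + √(232 + 91)/(-21*(-16)² + 216) = 370 + √323/(-21*256 + 216) = 370 + √323/(-5376 + 216) = 370 + √323/(-5160) = 370 + √323*(-1/5160) = 370 - √323/5160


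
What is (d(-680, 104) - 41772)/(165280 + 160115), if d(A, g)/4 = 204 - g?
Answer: -41372/325395 ≈ -0.12714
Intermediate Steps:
d(A, g) = 816 - 4*g (d(A, g) = 4*(204 - g) = 816 - 4*g)
(d(-680, 104) - 41772)/(165280 + 160115) = ((816 - 4*104) - 41772)/(165280 + 160115) = ((816 - 416) - 41772)/325395 = (400 - 41772)*(1/325395) = -41372*1/325395 = -41372/325395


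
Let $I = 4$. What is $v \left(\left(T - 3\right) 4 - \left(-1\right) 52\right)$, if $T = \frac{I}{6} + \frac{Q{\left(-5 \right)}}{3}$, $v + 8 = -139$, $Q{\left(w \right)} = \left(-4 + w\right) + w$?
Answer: $-3528$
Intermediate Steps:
$Q{\left(w \right)} = -4 + 2 w$
$v = -147$ ($v = -8 - 139 = -147$)
$T = -4$ ($T = \frac{4}{6} + \frac{-4 + 2 \left(-5\right)}{3} = 4 \cdot \frac{1}{6} + \left(-4 - 10\right) \frac{1}{3} = \frac{2}{3} - \frac{14}{3} = -4$)
$v \left(\left(T - 3\right) 4 - \left(-1\right) 52\right) = - 147 \left(\left(-4 - 3\right) 4 - \left(-1\right) 52\right) = - 147 \left(\left(-7\right) 4 - -52\right) = - 147 \left(-28 + 52\right) = \left(-147\right) 24 = -3528$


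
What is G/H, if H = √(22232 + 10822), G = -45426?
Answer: -7571*√33054/5509 ≈ -249.86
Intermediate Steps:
H = √33054 ≈ 181.81
G/H = -45426*√33054/33054 = -7571*√33054/5509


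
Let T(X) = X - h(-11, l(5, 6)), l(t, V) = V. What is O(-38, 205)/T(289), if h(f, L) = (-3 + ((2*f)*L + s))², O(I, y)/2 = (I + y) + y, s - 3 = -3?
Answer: -93/2242 ≈ -0.041481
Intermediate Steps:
s = 0 (s = 3 - 3 = 0)
O(I, y) = 2*I + 4*y (O(I, y) = 2*((I + y) + y) = 2*(I + 2*y) = 2*I + 4*y)
h(f, L) = (-3 + 2*L*f)² (h(f, L) = (-3 + ((2*f)*L + 0))² = (-3 + (2*L*f + 0))² = (-3 + 2*L*f)²)
T(X) = -18225 + X (T(X) = X - (-3 + 2*6*(-11))² = X - (-3 - 132)² = X - 1*(-135)² = X - 1*18225 = X - 18225 = -18225 + X)
O(-38, 205)/T(289) = (2*(-38) + 4*205)/(-18225 + 289) = (-76 + 820)/(-17936) = 744*(-1/17936) = -93/2242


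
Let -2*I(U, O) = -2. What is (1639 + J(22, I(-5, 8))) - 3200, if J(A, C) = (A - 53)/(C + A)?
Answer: -35934/23 ≈ -1562.3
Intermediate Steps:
I(U, O) = 1 (I(U, O) = -½*(-2) = 1)
J(A, C) = (-53 + A)/(A + C)
(1639 + J(22, I(-5, 8))) - 3200 = (1639 + (-53 + 22)/(22 + 1)) - 3200 = (1639 - 31/23) - 3200 = 37666/23 - 3200 = -35934/23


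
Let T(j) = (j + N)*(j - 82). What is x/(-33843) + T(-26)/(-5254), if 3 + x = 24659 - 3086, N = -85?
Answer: -2338012/800951 ≈ -2.9190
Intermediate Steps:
T(j) = (-85 + j)*(-82 + j) (T(j) = (j - 85)*(j - 82) = (-85 + j)*(-82 + j))
x = 21570 (x = -3 + (24659 - 3086) = -3 + 21573 = 21570)
x/(-33843) + T(-26)/(-5254) = 21570/(-33843) + (6970 + (-26)² - 167*(-26))/(-5254) = 21570*(-1/33843) + (6970 + 676 + 4342)*(-1/5254) = -7190/11281 + 11988*(-1/5254) = -7190/11281 - 162/71 = -2338012/800951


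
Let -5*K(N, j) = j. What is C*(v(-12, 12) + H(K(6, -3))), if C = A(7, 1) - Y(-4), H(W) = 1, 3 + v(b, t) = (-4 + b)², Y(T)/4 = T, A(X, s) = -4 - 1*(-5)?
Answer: 4318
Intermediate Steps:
A(X, s) = 1 (A(X, s) = -4 + 5 = 1)
K(N, j) = -j/5
Y(T) = 4*T
v(b, t) = -3 + (-4 + b)²
C = 17 (C = 1 - 4*(-4) = 1 - 1*(-16) = 1 + 16 = 17)
C*(v(-12, 12) + H(K(6, -3))) = 17*((-3 + (-4 - 12)²) + 1) = 17*((-3 + (-16)²) + 1) = 17*((-3 + 256) + 1) = 17*(253 + 1) = 17*254 = 4318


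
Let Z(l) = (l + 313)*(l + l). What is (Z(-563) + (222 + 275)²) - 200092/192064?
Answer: 25376838121/48016 ≈ 5.2851e+5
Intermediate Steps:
Z(l) = 2*l*(313 + l) (Z(l) = (313 + l)*(2*l) = 2*l*(313 + l))
(Z(-563) + (222 + 275)²) - 200092/192064 = (2*(-563)*(313 - 563) + (222 + 275)²) - 200092/192064 = (2*(-563)*(-250) + 497²) - 200092*1/192064 = (281500 + 247009) - 50023/48016 = 528509 - 50023/48016 = 25376838121/48016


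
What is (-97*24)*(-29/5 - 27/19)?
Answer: 1597008/95 ≈ 16811.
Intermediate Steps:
(-97*24)*(-29/5 - 27/19) = -2328*(-29*1/5 - 27*1/19) = -2328*(-29/5 - 27/19) = -2328*(-686/95) = 1597008/95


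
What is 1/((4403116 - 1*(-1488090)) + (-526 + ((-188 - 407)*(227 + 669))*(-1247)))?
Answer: 1/670691320 ≈ 1.4910e-9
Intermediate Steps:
1/((4403116 - 1*(-1488090)) + (-526 + ((-188 - 407)*(227 + 669))*(-1247))) = 1/((4403116 + 1488090) + (-526 - 595*896*(-1247))) = 1/(5891206 + (-526 - 533120*(-1247))) = 1/(5891206 + (-526 + 664800640)) = 1/(5891206 + 664800114) = 1/670691320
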